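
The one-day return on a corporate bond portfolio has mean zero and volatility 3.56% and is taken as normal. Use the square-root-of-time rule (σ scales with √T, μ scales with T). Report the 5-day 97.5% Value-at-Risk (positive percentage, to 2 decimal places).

At 97.5%, z = 1.960.
σ_{5d} = 3.56% × √5 = 7.960%.
VaR = 1.960 × 7.960% = 15.602%.

15.60%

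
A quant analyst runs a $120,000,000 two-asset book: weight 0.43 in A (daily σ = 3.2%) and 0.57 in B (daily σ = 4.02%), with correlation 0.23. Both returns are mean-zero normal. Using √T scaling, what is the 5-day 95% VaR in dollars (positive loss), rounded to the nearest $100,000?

σ_p = √(0.43²·3.2² + 0.57²·4.02² + 2·0.23·0.43·0.57·3.2·4.02) = 2.932%.
σ_{5d} = 2.932% × √5 = 6.556%.
z(95%) = 1.645.
VaR = 1.645 × 6.556% = 10.785%; on $120,000,000 that is $12,942,000.

$12,900,000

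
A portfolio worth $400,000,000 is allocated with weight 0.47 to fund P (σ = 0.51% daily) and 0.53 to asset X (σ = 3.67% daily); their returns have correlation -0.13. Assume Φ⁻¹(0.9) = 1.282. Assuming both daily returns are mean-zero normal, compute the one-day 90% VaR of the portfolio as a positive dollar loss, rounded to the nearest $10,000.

$9,890,000

σ_p² = 0.47²·0.51² + 0.53²·3.67² + 2·-0.13·0.47·0.53·0.51·3.67 = 3.7196 (%²).
σ_p = √3.7196 = 1.929%.
VaR = 1.282 × 1.929% = 2.473%; on $400,000,000 that is $9,892,000.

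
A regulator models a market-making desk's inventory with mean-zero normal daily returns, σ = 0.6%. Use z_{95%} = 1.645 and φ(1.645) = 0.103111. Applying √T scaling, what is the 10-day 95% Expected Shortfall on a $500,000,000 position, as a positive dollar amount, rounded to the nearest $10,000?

$19,560,000

σ_{10d} = 0.6% × √10 = 1.897%.
ES multiplier = φ(z)/(1−α) = 0.103111/0.05 = 2.062.
ES = 1.897% × 2.062 = 3.912%; on $500,000,000: $19,560,000.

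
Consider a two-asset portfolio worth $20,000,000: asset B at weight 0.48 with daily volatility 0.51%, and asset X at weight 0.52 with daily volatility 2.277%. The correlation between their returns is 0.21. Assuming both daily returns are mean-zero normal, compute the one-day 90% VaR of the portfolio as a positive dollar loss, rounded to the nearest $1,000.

σ_p² = 0.48²·0.51² + 0.52²·2.277² + 2·0.21·0.48·0.52·0.51·2.277 = 1.5836 (%²).
σ_p = √1.5836 = 1.258%.
At 90%, z = 1.282.
VaR = 1.282 × 1.258% = 1.613%; on $20,000,000 that is $322,600.

$323,000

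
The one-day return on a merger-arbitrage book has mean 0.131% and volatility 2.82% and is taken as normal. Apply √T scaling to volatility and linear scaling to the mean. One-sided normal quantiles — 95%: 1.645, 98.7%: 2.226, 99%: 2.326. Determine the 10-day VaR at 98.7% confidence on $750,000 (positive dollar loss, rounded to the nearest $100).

σ_{10d} = 2.82% × √10 = 8.918%; μ_{10d} = 10 × 0.131% = 1.310%.
VaR = −(1.310%) + 2.226 × 8.918% = 18.541%.
On $750,000: 0.18541 × $750,000 = $139,058.

$139,100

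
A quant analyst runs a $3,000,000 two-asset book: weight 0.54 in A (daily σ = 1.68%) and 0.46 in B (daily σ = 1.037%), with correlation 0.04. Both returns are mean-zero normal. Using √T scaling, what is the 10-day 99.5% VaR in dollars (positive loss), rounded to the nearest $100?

σ_p = √(0.54²·1.68² + 0.46²·1.037² + 2·0.04·0.54·0.46·1.68·1.037) = 1.042%.
σ_{10d} = 1.042% × √10 = 3.295%.
z(99.5%) = 2.576.
VaR = 2.576 × 3.295% = 8.488%; on $3,000,000 that is $254,640.

$254,600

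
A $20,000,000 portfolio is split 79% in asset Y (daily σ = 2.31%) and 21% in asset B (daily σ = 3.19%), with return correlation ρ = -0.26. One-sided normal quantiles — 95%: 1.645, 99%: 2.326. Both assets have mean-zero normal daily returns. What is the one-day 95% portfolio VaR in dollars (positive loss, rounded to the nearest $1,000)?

$583,000

σ_p² = 0.79²·2.31² + 0.21²·3.19² + 2·-0.26·0.79·0.21·2.31·3.19 = 3.1433 (%²).
σ_p = √3.1433 = 1.773%.
VaR = 1.645 × 1.773% = 2.917%; on $20,000,000 that is $583,400.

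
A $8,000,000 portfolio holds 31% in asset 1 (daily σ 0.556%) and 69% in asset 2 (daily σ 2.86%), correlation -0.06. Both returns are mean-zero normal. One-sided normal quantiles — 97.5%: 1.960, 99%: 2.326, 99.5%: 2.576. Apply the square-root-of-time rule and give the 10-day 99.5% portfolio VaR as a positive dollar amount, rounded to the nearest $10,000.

σ_p = √(0.31²·0.556² + 0.69²·2.86² + 2·-0.06·0.31·0.69·0.556·2.86) = 1.971%.
σ_{10d} = 1.971% × √10 = 6.233%.
VaR = 2.576 × 6.233% = 16.056%; on $8,000,000 that is $1,284,480.

$1,280,000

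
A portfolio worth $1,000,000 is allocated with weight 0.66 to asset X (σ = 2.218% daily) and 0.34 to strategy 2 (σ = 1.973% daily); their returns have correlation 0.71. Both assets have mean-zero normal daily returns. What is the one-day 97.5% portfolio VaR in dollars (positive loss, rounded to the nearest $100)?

$39,100

σ_p² = 0.66²·2.218² + 0.34²·1.973² + 2·0.71·0.66·0.34·2.218·1.973 = 3.9874 (%²).
σ_p = √3.9874 = 1.997%.
At 97.5%, z = 1.960.
VaR = 1.960 × 1.997% = 3.914%; on $1,000,000 that is $39,140.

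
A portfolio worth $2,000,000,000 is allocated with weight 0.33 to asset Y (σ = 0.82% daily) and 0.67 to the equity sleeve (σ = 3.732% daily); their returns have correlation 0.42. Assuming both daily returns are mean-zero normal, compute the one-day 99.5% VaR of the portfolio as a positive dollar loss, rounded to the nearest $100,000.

$135,300,000

σ_p² = 0.33²·0.82² + 0.67²·3.732² + 2·0.42·0.33·0.67·0.82·3.732 = 6.8938 (%²).
σ_p = √6.8938 = 2.626%.
At 99.5%, z = 2.576.
VaR = 2.576 × 2.626% = 6.765%; on $2,000,000,000 that is $135,300,000.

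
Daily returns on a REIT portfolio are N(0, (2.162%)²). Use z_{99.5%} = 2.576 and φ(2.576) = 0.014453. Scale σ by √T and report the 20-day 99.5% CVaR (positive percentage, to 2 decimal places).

σ_{20d} = 2.162% × √20 = 9.669%.
ES multiplier = φ(z)/(1−α) = 0.014453/0.005 = 2.891.
ES = 9.669% × 2.891 = 27.953%.

27.95%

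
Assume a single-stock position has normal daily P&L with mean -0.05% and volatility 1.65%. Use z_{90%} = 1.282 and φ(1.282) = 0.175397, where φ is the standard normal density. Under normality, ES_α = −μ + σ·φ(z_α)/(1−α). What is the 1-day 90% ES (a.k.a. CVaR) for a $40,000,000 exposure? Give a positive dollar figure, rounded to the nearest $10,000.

Tail multiplier: φ(z)/(1−α) = 0.175397 / 0.1 = 1.754.
ES = −(-0.05%) + 1.65% × 1.754 = 2.944%.
On $40,000,000: 0.02944 × $40,000,000 = $1,177,600.

$1,180,000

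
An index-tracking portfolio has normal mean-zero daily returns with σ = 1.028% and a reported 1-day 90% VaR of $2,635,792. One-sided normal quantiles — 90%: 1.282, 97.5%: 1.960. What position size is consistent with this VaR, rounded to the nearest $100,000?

VaR as a fraction of value: z·σ = 1.282 × 1.028% = 1.3179%.
Position = $2,635,792 / 0.013179 = $200,000,000.

$200,000,000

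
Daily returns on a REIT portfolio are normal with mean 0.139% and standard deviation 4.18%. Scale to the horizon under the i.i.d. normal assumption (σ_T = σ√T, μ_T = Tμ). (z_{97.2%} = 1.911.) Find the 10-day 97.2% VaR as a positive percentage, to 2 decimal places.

σ_{10d} = 4.18% × √10 = 13.218%; μ_{10d} = 10 × 0.139% = 1.390%.
VaR = −(1.390%) + 1.911 × 13.218% = 23.870%.

23.87%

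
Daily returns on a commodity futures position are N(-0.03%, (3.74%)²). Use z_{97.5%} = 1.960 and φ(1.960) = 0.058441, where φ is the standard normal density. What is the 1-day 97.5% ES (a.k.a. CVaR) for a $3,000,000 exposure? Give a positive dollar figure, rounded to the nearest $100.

Tail multiplier: φ(z)/(1−α) = 0.058441 / 0.025 = 2.338.
ES = −(-0.03%) + 3.74% × 2.338 = 8.774%.
On $3,000,000: 0.08774 × $3,000,000 = $263,220.

$263,200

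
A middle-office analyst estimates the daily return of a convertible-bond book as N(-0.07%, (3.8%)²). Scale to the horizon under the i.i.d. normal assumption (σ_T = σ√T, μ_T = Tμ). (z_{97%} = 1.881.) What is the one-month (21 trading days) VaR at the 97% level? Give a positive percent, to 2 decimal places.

34.23%

σ_{21d} = 3.8% × √21 = 17.414%; μ_{21d} = 21 × -0.07% = -1.470%.
VaR = −(-1.470%) + 1.881 × 17.414% = 34.226%.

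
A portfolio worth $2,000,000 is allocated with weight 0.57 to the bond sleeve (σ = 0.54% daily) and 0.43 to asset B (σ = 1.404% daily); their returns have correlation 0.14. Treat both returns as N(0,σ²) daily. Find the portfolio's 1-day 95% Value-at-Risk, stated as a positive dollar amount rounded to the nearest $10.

$23,520

σ_p² = 0.57²·0.54² + 0.43²·1.404² + 2·0.14·0.57·0.43·0.54·1.404 = 0.5112 (%²).
σ_p = √0.5112 = 0.715%.
At 95%, z = 1.645.
VaR = 1.645 × 0.715% = 1.176%; on $2,000,000 that is $23,520.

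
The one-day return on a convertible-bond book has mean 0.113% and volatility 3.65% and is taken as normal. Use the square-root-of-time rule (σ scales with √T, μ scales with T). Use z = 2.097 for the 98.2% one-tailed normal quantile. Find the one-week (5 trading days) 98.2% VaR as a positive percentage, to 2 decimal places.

σ_{5d} = 3.65% × √5 = 8.162%; μ_{5d} = 5 × 0.113% = 0.565%.
VaR = −(0.565%) + 2.097 × 8.162% = 16.551%.

16.55%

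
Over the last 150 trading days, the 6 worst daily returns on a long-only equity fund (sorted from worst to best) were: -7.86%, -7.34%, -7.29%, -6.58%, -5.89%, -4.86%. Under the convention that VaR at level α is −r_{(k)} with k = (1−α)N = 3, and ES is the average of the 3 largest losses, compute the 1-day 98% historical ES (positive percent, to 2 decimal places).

7.50%

The 3 worst returns sum to -22.49%.
ES = −(-22.49%) / 3 = 7.4966…% ≈ 7.50%.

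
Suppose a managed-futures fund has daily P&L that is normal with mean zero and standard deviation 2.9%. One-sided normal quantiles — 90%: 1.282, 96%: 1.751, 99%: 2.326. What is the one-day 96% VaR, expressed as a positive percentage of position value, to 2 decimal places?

VaR = z·σ = 1.751 × 2.9% = 5.078%.

5.08%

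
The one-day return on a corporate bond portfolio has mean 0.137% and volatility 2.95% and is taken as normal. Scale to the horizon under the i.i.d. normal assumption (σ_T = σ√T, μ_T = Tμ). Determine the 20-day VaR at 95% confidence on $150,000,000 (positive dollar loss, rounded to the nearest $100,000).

$28,400,000

At 95%, z = 1.645.
σ_{20d} = 2.95% × √20 = 13.193%; μ_{20d} = 20 × 0.137% = 2.740%.
VaR = −(2.740%) + 1.645 × 13.193% = 18.962%.
On $150,000,000: 0.18962 × $150,000,000 = $28,443,000.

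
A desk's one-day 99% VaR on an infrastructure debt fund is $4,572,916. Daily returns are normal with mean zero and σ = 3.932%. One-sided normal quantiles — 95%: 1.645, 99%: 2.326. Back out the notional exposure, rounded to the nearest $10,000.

VaR as a fraction of value: z·σ = 2.326 × 3.932% = 9.14583%.
Position = $4,572,916 / 0.0914583 = $50,000,000.

$50,000,000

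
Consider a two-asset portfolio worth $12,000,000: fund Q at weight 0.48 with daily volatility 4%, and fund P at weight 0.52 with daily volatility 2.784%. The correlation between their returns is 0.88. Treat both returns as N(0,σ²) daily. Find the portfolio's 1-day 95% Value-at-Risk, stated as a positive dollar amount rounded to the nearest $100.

$644,900

σ_p² = 0.48²·4² + 0.52²·2.784² + 2·0.88·0.48·0.52·4·2.784 = 10.6742 (%²).
σ_p = √10.6742 = 3.267%.
At 95%, z = 1.645.
VaR = 1.645 × 3.267% = 5.374%; on $12,000,000 that is $644,880.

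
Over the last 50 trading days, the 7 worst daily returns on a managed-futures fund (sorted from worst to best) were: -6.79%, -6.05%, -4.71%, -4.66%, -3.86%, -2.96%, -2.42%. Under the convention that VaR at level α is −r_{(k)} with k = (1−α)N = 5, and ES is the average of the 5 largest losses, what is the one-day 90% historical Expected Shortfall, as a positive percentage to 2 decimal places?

5.21%

The 5 worst returns sum to -26.07%.
ES = −(-26.07%) / 5 = 5.214% ≈ 5.21%.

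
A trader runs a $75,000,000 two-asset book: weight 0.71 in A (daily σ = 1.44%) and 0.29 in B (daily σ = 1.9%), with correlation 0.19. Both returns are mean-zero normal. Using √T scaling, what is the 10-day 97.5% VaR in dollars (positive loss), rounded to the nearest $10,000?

σ_p = √(0.71²·1.44² + 0.29²·1.9² + 2·0.19·0.71·0.29·1.44·1.9) = 1.250%.
σ_{10d} = 1.250% × √10 = 3.953%.
z(97.5%) = 1.960.
VaR = 1.960 × 3.953% = 7.748%; on $75,000,000 that is $5,811,000.

$5,810,000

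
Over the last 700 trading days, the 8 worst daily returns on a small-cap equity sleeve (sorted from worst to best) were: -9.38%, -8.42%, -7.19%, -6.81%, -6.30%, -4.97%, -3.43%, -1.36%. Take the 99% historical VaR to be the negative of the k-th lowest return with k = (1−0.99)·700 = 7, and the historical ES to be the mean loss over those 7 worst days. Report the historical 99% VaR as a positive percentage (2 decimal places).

k = 7; the 7th lowest return is -3.43%, so VaR = 3.43%.

3.43%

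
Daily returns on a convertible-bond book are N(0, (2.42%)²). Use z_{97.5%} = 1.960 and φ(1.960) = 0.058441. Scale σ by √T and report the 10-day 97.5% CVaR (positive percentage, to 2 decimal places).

17.89%

σ_{10d} = 2.42% × √10 = 7.653%.
ES multiplier = φ(z)/(1−α) = 0.058441/0.025 = 2.338.
ES = 7.653% × 2.338 = 17.893%.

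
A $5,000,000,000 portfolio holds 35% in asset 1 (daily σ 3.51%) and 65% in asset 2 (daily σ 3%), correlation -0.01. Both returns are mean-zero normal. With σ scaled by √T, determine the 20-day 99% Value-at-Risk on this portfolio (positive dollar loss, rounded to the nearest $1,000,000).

$1,193,000,000

σ_p = √(0.35²·3.51² + 0.65²·3² + 2·-0.01·0.35·0.65·3.51·3) = 2.294%.
σ_{20d} = 2.294% × √20 = 10.259%.
z(99%) = 2.326.
VaR = 2.326 × 10.259% = 23.862%; on $5,000,000,000 that is $1,193,100,000.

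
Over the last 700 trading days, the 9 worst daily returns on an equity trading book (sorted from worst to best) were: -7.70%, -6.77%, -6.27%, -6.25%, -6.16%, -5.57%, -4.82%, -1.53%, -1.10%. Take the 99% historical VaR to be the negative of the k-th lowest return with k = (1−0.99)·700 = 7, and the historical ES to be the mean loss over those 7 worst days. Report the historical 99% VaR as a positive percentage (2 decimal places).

k = 7; the 7th lowest return is -4.82%, so VaR = 4.82%.

4.82%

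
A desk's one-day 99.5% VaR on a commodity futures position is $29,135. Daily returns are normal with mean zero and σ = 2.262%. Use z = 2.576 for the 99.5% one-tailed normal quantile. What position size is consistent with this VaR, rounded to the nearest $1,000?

$500,000

VaR as a fraction of value: z·σ = 2.576 × 2.262% = 5.82691%.
Position = $29,135 / 0.0582691 = $500,008.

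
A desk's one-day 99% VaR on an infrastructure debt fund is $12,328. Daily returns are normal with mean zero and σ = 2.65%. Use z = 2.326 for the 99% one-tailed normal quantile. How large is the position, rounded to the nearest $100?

$200,000

VaR as a fraction of value: z·σ = 2.326 × 2.65% = 6.1639%.
Position = $12,328 / 0.061639 = $200,003.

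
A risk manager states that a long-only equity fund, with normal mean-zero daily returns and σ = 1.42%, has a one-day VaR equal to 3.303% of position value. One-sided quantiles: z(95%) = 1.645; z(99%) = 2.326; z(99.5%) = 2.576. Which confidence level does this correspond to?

99%

Implied z = VaR/σ = 3.303 / 1.42 = 2.326.
This matches z(99%) = 2.326.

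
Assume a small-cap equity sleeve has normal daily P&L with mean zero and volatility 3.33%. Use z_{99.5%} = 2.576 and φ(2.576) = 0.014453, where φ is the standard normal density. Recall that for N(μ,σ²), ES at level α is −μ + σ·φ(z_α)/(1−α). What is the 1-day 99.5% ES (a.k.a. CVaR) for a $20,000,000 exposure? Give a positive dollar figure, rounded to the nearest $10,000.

$1,930,000

Tail multiplier: φ(z)/(1−α) = 0.014453 / 0.005 = 2.891.
ES = 3.33% × 2.891 = 9.627%.
On $20,000,000: 0.09627 × $20,000,000 = $1,925,400.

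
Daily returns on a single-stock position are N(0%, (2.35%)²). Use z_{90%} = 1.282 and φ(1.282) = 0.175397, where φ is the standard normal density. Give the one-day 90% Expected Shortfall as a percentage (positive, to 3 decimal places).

4.122%

Tail multiplier: φ(z)/(1−α) = 0.175397 / 0.1 = 1.754.
ES = 2.35% × 1.754 = 4.122%.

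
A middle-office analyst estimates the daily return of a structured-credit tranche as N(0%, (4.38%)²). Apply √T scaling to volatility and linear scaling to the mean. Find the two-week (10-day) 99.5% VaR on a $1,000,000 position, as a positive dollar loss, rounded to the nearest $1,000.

At 99.5%, z = 2.576.
σ_{10d} = 4.38% × √10 = 13.851%.
VaR = 2.576 × 13.851% = 35.680%.
On $1,000,000: 0.35680 × $1,000,000 = $356,800.

$357,000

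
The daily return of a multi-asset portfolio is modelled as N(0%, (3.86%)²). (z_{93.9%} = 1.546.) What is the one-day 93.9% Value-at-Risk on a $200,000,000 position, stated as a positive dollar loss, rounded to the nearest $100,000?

VaR = z·σ = 1.546 × 3.86% = 5.968%.
On $200,000,000: 0.05968 × $200,000,000 = $11,936,000.

$11,900,000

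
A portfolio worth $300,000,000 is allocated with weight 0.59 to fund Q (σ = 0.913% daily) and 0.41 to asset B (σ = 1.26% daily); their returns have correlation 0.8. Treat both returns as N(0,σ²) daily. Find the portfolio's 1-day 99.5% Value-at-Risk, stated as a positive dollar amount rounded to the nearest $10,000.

$7,740,000

σ_p² = 0.59²·0.913² + 0.41²·1.26² + 2·0.8·0.59·0.41·0.913·1.26 = 1.0023 (%²).
σ_p = √1.0023 = 1.001%.
At 99.5%, z = 2.576.
VaR = 2.576 × 1.001% = 2.579%; on $300,000,000 that is $7,737,000.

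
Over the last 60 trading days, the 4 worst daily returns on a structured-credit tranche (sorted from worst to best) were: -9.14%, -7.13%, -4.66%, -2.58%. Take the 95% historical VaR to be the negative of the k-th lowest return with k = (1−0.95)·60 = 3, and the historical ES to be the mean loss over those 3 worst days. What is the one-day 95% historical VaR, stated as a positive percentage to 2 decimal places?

4.66%

k = 3; the 3rd lowest return is -4.66%, so VaR = 4.66%.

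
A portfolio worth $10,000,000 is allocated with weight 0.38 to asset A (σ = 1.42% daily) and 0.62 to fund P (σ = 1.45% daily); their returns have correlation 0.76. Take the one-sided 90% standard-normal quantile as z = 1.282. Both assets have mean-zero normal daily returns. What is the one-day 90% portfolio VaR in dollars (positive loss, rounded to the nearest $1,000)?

σ_p² = 0.38²·1.42² + 0.62²·1.45² + 2·0.76·0.38·0.62·1.42·1.45 = 1.8367 (%²).
σ_p = √1.8367 = 1.355%.
VaR = 1.282 × 1.355% = 1.737%; on $10,000,000 that is $173,700.

$174,000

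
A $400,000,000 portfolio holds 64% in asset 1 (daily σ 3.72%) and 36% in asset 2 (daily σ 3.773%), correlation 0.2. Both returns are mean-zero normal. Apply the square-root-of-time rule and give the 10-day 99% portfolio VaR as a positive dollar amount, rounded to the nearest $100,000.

σ_p = √(0.64²·3.72² + 0.36²·3.773² + 2·0.2·0.64·0.36·3.72·3.773) = 2.968%.
σ_{10d} = 2.968% × √10 = 9.386%.
z(99%) = 2.326.
VaR = 2.326 × 9.386% = 21.832%; on $400,000,000 that is $87,328,000.

$87,300,000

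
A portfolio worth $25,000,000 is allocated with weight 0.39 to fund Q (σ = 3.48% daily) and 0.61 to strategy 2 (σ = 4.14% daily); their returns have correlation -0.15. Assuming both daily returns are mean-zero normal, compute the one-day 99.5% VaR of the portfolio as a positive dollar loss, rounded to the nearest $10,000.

σ_p² = 0.39²·3.48² + 0.61²·4.14² + 2·-0.15·0.39·0.61·3.48·4.14 = 7.1914 (%²).
σ_p = √7.1914 = 2.682%.
At 99.5%, z = 2.576.
VaR = 2.576 × 2.682% = 6.909%; on $25,000,000 that is $1,727,250.

$1,730,000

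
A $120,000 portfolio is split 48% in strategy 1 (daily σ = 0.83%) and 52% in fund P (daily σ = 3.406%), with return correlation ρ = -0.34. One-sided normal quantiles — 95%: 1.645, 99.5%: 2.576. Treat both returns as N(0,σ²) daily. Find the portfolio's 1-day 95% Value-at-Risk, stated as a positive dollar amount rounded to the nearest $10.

$3,310

σ_p² = 0.48²·0.83² + 0.52²·3.406² + 2·-0.34·0.48·0.52·0.83·3.406 = 2.8158 (%²).
σ_p = √2.8158 = 1.678%.
VaR = 1.645 × 1.678% = 2.760%; on $120,000 that is $3,312.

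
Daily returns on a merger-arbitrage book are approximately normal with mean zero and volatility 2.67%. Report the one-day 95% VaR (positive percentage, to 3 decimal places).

4.392%

At 95% one-sided, z = 1.645.
VaR = z·σ = 1.645 × 2.67% = 4.392%.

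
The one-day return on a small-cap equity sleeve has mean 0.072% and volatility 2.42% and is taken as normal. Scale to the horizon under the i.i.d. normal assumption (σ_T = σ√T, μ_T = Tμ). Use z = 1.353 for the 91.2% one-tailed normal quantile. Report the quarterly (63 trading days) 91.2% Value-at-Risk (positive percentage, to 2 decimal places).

σ_{63d} = 2.42% × √63 = 19.208%; μ_{63d} = 63 × 0.072% = 4.536%.
VaR = −(4.536%) + 1.353 × 19.208% = 21.452%.

21.45%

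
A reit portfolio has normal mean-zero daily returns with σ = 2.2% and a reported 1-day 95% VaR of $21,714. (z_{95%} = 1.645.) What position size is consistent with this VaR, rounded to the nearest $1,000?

$600,000

VaR as a fraction of value: z·σ = 1.645 × 2.2% = 3.619%.
Position = $21,714 / 0.03619 = $600,000.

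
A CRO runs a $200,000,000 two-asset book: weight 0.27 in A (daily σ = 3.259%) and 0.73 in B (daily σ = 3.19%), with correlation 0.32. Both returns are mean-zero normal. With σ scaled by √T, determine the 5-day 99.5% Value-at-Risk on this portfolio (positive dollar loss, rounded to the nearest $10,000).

σ_p = √(0.27²·3.259² + 0.73²·3.19² + 2·0.32·0.27·0.73·3.259·3.19) = 2.740%.
σ_{5d} = 2.740% × √5 = 6.127%.
z(99.5%) = 2.576.
VaR = 2.576 × 6.127% = 15.783%; on $200,000,000 that is $31,566,000.

$31,570,000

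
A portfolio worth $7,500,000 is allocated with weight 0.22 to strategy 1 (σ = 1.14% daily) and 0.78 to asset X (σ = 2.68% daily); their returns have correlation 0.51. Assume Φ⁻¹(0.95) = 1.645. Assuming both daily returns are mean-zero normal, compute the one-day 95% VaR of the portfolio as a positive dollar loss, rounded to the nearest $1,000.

σ_p² = 0.22²·1.14² + 0.78²·2.68² + 2·0.51·0.22·0.78·1.14·2.68 = 4.9674 (%²).
σ_p = √4.9674 = 2.229%.
VaR = 1.645 × 2.229% = 3.667%; on $7,500,000 that is $275,025.

$275,000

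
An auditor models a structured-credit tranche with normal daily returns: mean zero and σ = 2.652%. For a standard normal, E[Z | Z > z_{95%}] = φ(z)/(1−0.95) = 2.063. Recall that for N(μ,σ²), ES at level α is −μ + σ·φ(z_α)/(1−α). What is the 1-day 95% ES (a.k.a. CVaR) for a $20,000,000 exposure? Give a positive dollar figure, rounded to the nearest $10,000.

ES = 2.652% × 2.063 = 5.471%.
On $20,000,000: 0.05471 × $20,000,000 = $1,094,200.

$1,090,000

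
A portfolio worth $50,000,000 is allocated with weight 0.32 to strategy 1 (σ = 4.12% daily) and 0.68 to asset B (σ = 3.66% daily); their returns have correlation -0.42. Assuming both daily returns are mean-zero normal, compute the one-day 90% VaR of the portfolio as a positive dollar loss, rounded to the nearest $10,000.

σ_p² = 0.32²·4.12² + 0.68²·3.66² + 2·-0.42·0.32·0.68·4.12·3.66 = 5.1761 (%²).
σ_p = √5.1761 = 2.275%.
At 90%, z = 1.282.
VaR = 1.282 × 2.275% = 2.917%; on $50,000,000 that is $1,458,500.

$1,460,000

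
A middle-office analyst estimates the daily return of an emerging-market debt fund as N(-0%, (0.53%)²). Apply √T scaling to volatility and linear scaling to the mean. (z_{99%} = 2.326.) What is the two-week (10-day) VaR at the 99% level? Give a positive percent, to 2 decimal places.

3.90%

σ_{10d} = 0.53% × √10 = 1.676%.
VaR = 2.326 × 1.676% = 3.898%.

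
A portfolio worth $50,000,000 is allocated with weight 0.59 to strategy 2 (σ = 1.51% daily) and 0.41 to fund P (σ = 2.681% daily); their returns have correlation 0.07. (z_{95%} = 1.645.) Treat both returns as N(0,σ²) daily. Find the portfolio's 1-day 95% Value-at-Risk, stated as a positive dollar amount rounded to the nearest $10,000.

σ_p² = 0.59²·1.51² + 0.41²·2.681² + 2·0.07·0.59·0.41·1.51·2.681 = 2.1391 (%²).
σ_p = √2.1391 = 1.463%.
VaR = 1.645 × 1.463% = 2.407%; on $50,000,000 that is $1,203,500.

$1,200,000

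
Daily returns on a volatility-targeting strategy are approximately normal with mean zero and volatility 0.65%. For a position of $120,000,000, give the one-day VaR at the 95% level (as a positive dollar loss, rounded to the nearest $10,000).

At 95% one-sided, z = 1.645.
VaR = z·σ = 1.645 × 0.65% = 1.069%.
On $120,000,000: 0.01069 × $120,000,000 = $1,282,800.

$1,280,000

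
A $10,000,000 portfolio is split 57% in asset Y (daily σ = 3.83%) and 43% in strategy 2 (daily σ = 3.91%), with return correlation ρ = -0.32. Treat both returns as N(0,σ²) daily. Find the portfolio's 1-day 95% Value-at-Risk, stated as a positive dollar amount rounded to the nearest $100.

σ_p² = 0.57²·3.83² + 0.43²·3.91² + 2·-0.32·0.57·0.43·3.83·3.91 = 5.2436 (%²).
σ_p = √5.2436 = 2.290%.
At 95%, z = 1.645.
VaR = 1.645 × 2.290% = 3.767%; on $10,000,000 that is $376,700.

$376,700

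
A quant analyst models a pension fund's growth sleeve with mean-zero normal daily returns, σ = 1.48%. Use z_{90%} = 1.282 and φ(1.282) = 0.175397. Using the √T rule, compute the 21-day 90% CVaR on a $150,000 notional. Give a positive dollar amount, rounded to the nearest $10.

$17,840

σ_{21d} = 1.48% × √21 = 6.782%.
ES multiplier = φ(z)/(1−α) = 0.175397/0.1 = 1.754.
ES = 6.782% × 1.754 = 11.896%; on $150,000: $17,844.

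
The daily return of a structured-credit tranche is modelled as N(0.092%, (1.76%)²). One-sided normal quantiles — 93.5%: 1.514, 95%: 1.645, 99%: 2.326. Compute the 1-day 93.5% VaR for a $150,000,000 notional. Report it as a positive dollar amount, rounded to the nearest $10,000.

VaR = −μ + z·σ = −(0.092%) + 1.514 × 1.76% = 2.573%.
On $150,000,000: 0.02573 × $150,000,000 = $3,859,500.

$3,860,000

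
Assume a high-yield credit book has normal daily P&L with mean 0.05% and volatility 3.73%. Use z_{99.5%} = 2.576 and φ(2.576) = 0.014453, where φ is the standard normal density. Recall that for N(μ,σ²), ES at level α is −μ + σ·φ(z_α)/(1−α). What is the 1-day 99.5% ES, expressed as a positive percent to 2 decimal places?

10.73%

Tail multiplier: φ(z)/(1−α) = 0.014453 / 0.005 = 2.891.
ES = −(0.05%) + 3.73% × 2.891 = 10.733%.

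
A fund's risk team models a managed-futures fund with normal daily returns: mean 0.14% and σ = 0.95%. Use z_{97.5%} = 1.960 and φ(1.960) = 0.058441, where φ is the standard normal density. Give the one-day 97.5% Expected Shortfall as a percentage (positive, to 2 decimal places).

Tail multiplier: φ(z)/(1−α) = 0.058441 / 0.025 = 2.338.
ES = −(0.14%) + 0.95% × 2.338 = 2.081%.

2.08%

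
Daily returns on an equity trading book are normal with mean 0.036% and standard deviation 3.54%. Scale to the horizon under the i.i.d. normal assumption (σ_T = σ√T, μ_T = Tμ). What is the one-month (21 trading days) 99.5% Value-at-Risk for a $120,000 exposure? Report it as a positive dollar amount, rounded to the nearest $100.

At 99.5%, z = 2.576.
σ_{21d} = 3.54% × √21 = 16.222%; μ_{21d} = 21 × 0.036% = 0.756%.
VaR = −(0.756%) + 2.576 × 16.222% = 41.032%.
On $120,000: 0.41032 × $120,000 = $49,238.

$49,200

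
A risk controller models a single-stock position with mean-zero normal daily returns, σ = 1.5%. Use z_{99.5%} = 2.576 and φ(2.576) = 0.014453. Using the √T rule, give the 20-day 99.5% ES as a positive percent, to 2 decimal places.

19.39%

σ_{20d} = 1.5% × √20 = 6.708%.
ES multiplier = φ(z)/(1−α) = 0.014453/0.005 = 2.891.
ES = 6.708% × 2.891 = 19.393%.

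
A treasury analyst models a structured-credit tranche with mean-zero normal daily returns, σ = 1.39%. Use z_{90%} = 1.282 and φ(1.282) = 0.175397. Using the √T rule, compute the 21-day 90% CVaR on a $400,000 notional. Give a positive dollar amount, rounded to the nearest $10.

$44,690

σ_{21d} = 1.39% × √21 = 6.370%.
ES multiplier = φ(z)/(1−α) = 0.175397/0.1 = 1.754.
ES = 6.370% × 1.754 = 11.173%; on $400,000: $44,692.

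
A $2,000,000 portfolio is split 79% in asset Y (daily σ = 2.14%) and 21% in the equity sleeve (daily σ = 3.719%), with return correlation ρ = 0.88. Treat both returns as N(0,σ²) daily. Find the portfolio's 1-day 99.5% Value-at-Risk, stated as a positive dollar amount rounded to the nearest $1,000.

σ_p² = 0.79²·2.14² + 0.21²·3.719² + 2·0.88·0.79·0.21·2.14·3.719 = 5.7919 (%²).
σ_p = √5.7919 = 2.407%.
At 99.5%, z = 2.576.
VaR = 2.576 × 2.407% = 6.200%; on $2,000,000 that is $124,000.

$124,000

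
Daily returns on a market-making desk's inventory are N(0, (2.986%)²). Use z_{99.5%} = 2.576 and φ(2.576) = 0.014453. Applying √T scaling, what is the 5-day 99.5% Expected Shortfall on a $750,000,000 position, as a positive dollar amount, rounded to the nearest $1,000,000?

σ_{5d} = 2.986% × √5 = 6.677%.
ES multiplier = φ(z)/(1−α) = 0.014453/0.005 = 2.891.
ES = 6.677% × 2.891 = 19.303%; on $750,000,000: $144,772,500.

$145,000,000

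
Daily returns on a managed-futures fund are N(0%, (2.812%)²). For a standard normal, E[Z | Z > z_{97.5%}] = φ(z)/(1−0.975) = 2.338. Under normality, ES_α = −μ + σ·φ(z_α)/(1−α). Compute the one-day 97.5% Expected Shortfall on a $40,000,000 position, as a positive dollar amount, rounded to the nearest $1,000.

ES = 2.812% × 2.338 = 6.574%.
On $40,000,000: 0.06574 × $40,000,000 = $2,629,600.

$2,630,000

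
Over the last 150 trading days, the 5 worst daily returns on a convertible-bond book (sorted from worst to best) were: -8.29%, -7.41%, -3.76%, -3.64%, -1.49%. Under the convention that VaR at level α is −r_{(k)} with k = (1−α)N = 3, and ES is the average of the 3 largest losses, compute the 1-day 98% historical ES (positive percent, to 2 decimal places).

The 3 worst returns sum to -19.46%.
ES = −(-19.46%) / 3 = 6.4866…% ≈ 6.49%.

6.49%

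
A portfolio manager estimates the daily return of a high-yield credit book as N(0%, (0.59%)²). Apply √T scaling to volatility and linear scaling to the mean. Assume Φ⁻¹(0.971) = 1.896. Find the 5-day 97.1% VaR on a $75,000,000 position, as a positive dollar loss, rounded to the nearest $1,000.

$1,876,000

σ_{5d} = 0.59% × √5 = 1.319%.
VaR = 1.896 × 1.319% = 2.501%.
On $75,000,000: 0.02501 × $75,000,000 = $1,875,750.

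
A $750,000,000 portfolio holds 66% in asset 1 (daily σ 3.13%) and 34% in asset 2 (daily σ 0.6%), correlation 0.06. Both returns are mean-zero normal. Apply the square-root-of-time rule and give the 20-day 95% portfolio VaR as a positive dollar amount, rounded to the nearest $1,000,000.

σ_p = √(0.66²·3.13² + 0.34²·0.6² + 2·0.06·0.66·0.34·3.13·0.6) = 2.088%.
σ_{20d} = 2.088% × √20 = 9.338%.
z(95%) = 1.645.
VaR = 1.645 × 9.338% = 15.361%; on $750,000,000 that is $115,207,500.

$115,000,000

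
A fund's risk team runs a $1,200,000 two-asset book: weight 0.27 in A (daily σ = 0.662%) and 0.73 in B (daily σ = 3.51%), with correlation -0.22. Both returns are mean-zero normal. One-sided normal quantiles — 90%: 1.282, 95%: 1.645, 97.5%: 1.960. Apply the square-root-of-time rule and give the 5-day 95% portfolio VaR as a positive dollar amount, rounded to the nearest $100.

$111,600

σ_p = √(0.27²·0.662² + 0.73²·3.51² + 2·-0.22·0.27·0.73·0.662·3.51) = 2.529%.
σ_{5d} = 2.529% × √5 = 5.655%.
VaR = 1.645 × 5.655% = 9.302%; on $1,200,000 that is $111,624.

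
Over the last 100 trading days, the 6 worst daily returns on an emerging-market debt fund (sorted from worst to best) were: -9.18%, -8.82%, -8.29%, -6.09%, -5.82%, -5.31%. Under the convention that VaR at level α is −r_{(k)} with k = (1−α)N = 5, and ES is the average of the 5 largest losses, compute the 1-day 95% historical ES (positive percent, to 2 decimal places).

7.64%

The 5 worst returns sum to -38.20%.
ES = −(-38.20%) / 5 = 7.64%.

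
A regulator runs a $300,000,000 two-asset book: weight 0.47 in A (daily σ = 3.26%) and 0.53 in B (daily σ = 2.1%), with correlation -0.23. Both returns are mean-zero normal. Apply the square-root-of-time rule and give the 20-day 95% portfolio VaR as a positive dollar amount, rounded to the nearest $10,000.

$36,940,000

σ_p = √(0.47²·3.26² + 0.53²·2.1² + 2·-0.23·0.47·0.53·3.26·2.1) = 1.674%.
σ_{20d} = 1.674% × √20 = 7.486%.
z(95%) = 1.645.
VaR = 1.645 × 7.486% = 12.314%; on $300,000,000 that is $36,942,000.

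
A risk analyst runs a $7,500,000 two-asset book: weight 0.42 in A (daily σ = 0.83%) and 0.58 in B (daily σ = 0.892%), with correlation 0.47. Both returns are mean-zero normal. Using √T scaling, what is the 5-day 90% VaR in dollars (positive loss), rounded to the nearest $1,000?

σ_p = √(0.42²·0.83² + 0.58²·0.892² + 2·0.47·0.42·0.58·0.83·0.892) = 0.747%.
σ_{5d} = 0.747% × √5 = 1.670%.
z(90%) = 1.282.
VaR = 1.282 × 1.670% = 2.141%; on $7,500,000 that is $160,575.

$161,000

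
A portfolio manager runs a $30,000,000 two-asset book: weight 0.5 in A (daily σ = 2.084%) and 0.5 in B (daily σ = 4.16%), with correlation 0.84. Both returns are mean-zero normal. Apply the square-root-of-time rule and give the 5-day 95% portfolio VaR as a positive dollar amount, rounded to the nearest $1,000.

σ_p = √(0.5²·2.084² + 0.5²·4.16² + 2·0.84·0.5·0.5·2.084·4.16) = 3.009%.
σ_{5d} = 3.009% × √5 = 6.728%.
z(95%) = 1.645.
VaR = 1.645 × 6.728% = 11.068%; on $30,000,000 that is $3,320,400.

$3,320,000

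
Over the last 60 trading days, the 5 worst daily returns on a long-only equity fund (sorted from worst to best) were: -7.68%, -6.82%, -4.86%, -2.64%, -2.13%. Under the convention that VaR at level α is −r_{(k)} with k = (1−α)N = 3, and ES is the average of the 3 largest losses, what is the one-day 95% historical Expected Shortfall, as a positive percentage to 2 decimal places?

6.45%

The 3 worst returns sum to -19.36%.
ES = −(-19.36%) / 3 = 6.4533…% ≈ 6.45%.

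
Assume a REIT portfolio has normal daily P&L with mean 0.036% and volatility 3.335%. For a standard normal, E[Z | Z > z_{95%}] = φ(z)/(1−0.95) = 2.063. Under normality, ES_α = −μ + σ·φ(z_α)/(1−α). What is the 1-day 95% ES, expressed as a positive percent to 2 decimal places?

ES = −(0.036%) + 3.335% × 2.063 = 6.844%.

6.84%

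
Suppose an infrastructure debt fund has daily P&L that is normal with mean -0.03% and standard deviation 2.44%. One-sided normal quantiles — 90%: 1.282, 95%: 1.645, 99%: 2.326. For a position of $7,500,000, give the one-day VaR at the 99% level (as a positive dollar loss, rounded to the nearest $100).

$427,900

VaR = −μ + z·σ = −(-0.03%) + 2.326 × 2.44% = 5.705%.
On $7,500,000: 0.05705 × $7,500,000 = $427,875.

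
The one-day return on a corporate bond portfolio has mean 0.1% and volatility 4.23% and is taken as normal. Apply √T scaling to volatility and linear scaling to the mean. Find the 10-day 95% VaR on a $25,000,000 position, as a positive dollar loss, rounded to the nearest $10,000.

$5,250,000

At 95%, z = 1.645.
σ_{10d} = 4.23% × √10 = 13.376%; μ_{10d} = 10 × 0.1% = 1.000%.
VaR = −(1.000%) + 1.645 × 13.376% = 21.004%.
On $25,000,000: 0.21004 × $25,000,000 = $5,251,000.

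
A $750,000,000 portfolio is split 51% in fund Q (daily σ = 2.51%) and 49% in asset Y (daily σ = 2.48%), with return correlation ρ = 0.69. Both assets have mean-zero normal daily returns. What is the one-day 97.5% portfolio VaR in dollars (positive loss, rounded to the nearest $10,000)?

σ_p² = 0.51²·2.51² + 0.49²·2.48² + 2·0.69·0.51·0.49·2.51·2.48 = 5.2621 (%²).
σ_p = √5.2621 = 2.294%.
At 97.5%, z = 1.960.
VaR = 1.960 × 2.294% = 4.496%; on $750,000,000 that is $33,720,000.

$33,720,000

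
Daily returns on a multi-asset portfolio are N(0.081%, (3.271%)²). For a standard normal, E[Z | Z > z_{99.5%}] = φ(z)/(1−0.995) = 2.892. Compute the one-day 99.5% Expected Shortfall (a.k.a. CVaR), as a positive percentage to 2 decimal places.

9.38%

ES = −(0.081%) + 3.271% × 2.892 = 9.379%.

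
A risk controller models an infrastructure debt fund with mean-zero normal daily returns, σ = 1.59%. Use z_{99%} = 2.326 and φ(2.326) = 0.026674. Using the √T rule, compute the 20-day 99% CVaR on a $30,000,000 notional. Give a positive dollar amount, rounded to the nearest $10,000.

σ_{20d} = 1.59% × √20 = 7.111%.
ES multiplier = φ(z)/(1−α) = 0.026674/0.01 = 2.667.
ES = 7.111% × 2.667 = 18.965%; on $30,000,000: $5,689,500.

$5,690,000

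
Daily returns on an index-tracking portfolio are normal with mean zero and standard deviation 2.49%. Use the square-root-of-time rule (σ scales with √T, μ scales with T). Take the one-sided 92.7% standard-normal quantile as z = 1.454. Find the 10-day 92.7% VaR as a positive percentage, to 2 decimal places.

11.45%

σ_{10d} = 2.49% × √10 = 7.874%.
VaR = 1.454 × 7.874% = 11.449%.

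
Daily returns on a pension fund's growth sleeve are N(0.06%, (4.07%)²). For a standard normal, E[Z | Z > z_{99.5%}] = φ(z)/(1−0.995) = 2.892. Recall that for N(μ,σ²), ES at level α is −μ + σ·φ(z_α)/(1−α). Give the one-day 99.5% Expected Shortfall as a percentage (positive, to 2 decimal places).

11.71%

ES = −(0.06%) + 4.07% × 2.892 = 11.710%.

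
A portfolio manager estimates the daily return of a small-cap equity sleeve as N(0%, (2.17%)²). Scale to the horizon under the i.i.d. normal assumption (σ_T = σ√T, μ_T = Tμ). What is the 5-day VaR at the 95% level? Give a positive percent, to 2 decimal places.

7.98%

At 95%, z = 1.645.
σ_{5d} = 2.17% × √5 = 4.852%.
VaR = 1.645 × 4.852% = 7.982%.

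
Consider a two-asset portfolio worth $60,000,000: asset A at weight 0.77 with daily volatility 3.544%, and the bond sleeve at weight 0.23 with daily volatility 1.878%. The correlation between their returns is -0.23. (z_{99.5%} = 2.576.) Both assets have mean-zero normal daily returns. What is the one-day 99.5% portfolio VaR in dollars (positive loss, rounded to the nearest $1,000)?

σ_p² = 0.77²·3.544² + 0.23²·1.878² + 2·-0.23·0.77·0.23·3.544·1.878 = 7.0912 (%²).
σ_p = √7.0912 = 2.663%.
VaR = 2.576 × 2.663% = 6.860%; on $60,000,000 that is $4,116,000.

$4,116,000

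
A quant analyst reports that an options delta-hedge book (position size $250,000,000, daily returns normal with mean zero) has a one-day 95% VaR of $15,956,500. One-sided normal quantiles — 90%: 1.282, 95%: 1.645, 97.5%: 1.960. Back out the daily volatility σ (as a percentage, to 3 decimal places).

3.880%

VaR as a fraction: $15,956,500 / $250,000,000 = 6.383%.
σ = VaR / z = 6.383% / 1.645 = 3.880%.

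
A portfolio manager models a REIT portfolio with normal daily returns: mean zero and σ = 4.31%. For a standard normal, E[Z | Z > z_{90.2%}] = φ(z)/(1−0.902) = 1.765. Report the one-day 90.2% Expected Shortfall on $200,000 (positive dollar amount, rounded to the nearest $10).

$15,210

ES = 4.31% × 1.765 = 7.607%.
On $200,000: 0.07607 × $200,000 = $15,214.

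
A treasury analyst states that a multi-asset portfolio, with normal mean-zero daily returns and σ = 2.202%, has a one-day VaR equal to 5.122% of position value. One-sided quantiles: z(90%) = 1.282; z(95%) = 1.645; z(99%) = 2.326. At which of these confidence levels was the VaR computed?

Implied z = VaR/σ = 5.122 / 2.202 = 2.326.
This matches z(99%) = 2.326.

99%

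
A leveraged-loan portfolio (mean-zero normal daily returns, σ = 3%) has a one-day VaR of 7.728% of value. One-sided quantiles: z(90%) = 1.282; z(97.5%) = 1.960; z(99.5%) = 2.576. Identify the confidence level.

99.5%

Implied z = VaR/σ = 7.728 / 3 = 2.576.
This matches z(99.5%) = 2.576.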